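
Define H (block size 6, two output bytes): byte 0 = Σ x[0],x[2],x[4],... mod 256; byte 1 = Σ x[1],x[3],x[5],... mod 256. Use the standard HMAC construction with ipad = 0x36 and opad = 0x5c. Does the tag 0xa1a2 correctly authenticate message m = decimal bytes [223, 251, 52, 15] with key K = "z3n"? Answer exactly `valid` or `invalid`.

Key "z3n" = 7a 33 6e is 3 bytes ≤ B = 6; zero-pad to 6 bytes: K' = 7a 33 6e 00 00 00.
K' ⊕ ipad = 4c 05 58 36 36 36; K' ⊕ opad = 26 6f 32 5c 5c 5c.
Inner hash: even-index sum = 493 mod 256 = 237; odd-index sum = 379 mod 256 = 123 → ed 7b.
Outer hash (recomputed tag): even-index sum = 417 mod 256 = 161; odd-index sum = 418 mod 256 = 162 → a1 a2.
Recomputed tag = a1a2; claimed = a1a2 → match.

valid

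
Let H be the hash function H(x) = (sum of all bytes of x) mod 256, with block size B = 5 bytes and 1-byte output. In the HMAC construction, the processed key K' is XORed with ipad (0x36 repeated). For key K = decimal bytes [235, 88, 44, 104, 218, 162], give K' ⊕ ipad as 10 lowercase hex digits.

6536363636

Key decimal bytes [235, 88, 44, 104, 218, 162] = eb 58 2c 68 da a2 is 6 bytes > B = 5, so hash it first: H(key) = 53, then zero-pad to 5 bytes: K' = 53 00 00 00 00.
XOR each byte with 0x36: 53⊕36=65, 00⊕36=36, 00⊕36=36, 00⊕36=36, 00⊕36=36.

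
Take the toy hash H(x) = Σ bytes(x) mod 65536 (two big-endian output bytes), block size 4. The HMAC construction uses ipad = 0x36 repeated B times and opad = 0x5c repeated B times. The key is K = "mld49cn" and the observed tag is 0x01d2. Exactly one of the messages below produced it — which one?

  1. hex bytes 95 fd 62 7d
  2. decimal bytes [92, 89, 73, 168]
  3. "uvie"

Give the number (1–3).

2

Key "mld49cn" = 6d 6c 64 34 39 63 6e is 7 bytes > B = 4, so hash it first: H(key) = 02 7b, then zero-pad to 4 bytes: K' = 02 7b 00 00.
K' ⊕ ipad = 34 4d 36 36; K' ⊕ opad = 5e 27 5c 5c.
m1: inner = H(34 4d 36 36 95 fd 62 7d) = 03 5e; tag = H(5e 27 5c 5c 03 5e) = 019e
m2: inner = H(34 4d 36 36 5c 59 49 a8) = 02 93; tag = H(5e 27 5c 5c 02 93) = 01d2 ← matches
m3: inner = H(34 4d 36 36 75 76 69 65) = 02 a6; tag = H(5e 27 5c 5c 02 a6) = 01e5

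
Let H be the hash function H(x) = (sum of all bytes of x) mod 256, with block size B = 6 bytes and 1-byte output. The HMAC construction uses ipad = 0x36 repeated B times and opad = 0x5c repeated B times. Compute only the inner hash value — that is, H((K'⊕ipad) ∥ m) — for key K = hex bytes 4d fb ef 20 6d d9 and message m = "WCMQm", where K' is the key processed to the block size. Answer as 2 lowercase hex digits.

26

Key hex bytes 4d fb ef 20 6d d9 is exactly B = 6 bytes: K' = 4d fb ef 20 6d d9.
K' ⊕ ipad = 7b cd d9 16 5b ef.
Inner input = 7b cd d9 16 5b ef ∥ 57 43 4d 51 6d.
Inner hash: sum = 123+205+217+22+91+239+87+67+77+81+109 = 1318; mod 256 = 38 → 26.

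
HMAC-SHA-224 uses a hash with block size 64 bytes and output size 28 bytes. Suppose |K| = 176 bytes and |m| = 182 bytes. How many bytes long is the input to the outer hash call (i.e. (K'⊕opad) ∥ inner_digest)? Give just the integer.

92

Key is 176 > 64 bytes, so it is hashed to 28 bytes then zero-padded to 64: |K'| = 64.
Outer input = (K'⊕opad) ∥ H(inner) → 64 + 28 = 92 bytes.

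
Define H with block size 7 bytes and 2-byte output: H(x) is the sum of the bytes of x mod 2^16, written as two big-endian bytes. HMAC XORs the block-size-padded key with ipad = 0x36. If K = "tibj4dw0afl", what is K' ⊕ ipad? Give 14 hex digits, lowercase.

Key "tibj4dw0afl" = 74 69 62 6a 34 64 77 30 61 66 6c is 11 bytes > B = 7, so hash it first: H(key) = 04 1b, then zero-pad to 7 bytes: K' = 04 1b 00 00 00 00 00.
XOR each byte with 0x36: 04⊕36=32, 1b⊕36=2d, 00⊕36=36, 00⊕36=36, 00⊕36=36, 00⊕36=36, 00⊕36=36.

322d3636363636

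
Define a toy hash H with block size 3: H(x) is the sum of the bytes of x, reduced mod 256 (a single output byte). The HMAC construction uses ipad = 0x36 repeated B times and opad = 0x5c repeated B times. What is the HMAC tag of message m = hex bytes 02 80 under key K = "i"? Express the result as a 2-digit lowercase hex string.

3a

Key "i" = 69 is 1 byte ≤ B = 3; zero-pad to 3 bytes: K' = 69 00 00.
K' ⊕ ipad = 5f 36 36.  K' ⊕ opad = 35 5c 5c.
Inner input = (K'⊕ipad) ∥ m = 5f 36 36 ∥ 02 80.
Inner hash: sum = 95+54+54+2+128 = 333; mod 256 = 77 → 4d.
Outer input = (K'⊕opad) ∥ inner = 35 5c 5c ∥ 4d.
Outer hash (tag): sum = 53+92+92+77 = 314; mod 256 = 58 → 3a.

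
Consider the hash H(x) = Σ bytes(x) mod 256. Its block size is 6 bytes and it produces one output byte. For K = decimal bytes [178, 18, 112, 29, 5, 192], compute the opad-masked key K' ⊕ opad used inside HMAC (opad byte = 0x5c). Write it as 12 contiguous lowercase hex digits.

Key decimal bytes [178, 18, 112, 29, 5, 192] = b2 12 70 1d 05 c0 is exactly B = 6 bytes: K' = b2 12 70 1d 05 c0.
XOR each byte with 0x5c: b2⊕5c=ee, 12⊕5c=4e, 70⊕5c=2c, 1d⊕5c=41, 05⊕5c=59, c0⊕5c=9c.

ee4e2c41599c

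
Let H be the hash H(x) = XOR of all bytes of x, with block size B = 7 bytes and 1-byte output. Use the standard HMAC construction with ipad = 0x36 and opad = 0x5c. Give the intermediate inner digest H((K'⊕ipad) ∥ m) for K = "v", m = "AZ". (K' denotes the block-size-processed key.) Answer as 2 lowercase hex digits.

Key "v" = 76 is 1 byte ≤ B = 7; zero-pad to 7 bytes: K' = 76 00 00 00 00 00 00.
K' ⊕ ipad = 40 36 36 36 36 36 36.
Inner input = 40 36 36 36 36 36 36 ∥ 41 5a.
Inner hash: XOR 40⊕36⊕36⊕36⊕36⊕36⊕36⊕41⊕5a = 5b.

5b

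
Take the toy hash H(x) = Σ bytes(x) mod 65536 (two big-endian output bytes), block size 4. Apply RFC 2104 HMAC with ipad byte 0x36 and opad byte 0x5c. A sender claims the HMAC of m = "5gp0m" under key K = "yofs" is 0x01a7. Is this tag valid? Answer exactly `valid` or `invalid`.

Key "yofs" = 79 6f 66 73 is exactly B = 4 bytes: K' = 79 6f 66 73.
K' ⊕ ipad = 4f 59 50 45; K' ⊕ opad = 25 33 3a 2f.
Inner hash: sum = 79+89+80+69+53+103+112+48+109 = 742 → 02 e6.
Outer hash (recomputed tag): sum = 37+51+58+47+2+230 = 425 → 01 a9.
Recomputed tag = 01a9; claimed = 01a7 → mismatch.

invalid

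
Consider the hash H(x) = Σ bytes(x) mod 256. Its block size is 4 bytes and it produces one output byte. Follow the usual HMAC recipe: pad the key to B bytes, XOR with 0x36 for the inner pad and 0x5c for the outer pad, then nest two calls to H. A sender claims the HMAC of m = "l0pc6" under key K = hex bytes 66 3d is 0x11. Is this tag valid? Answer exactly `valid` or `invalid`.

Key hex bytes 66 3d is 2 bytes ≤ B = 4; zero-pad to 4 bytes: K' = 66 3d 00 00.
K' ⊕ ipad = 50 0b 36 36; K' ⊕ opad = 3a 61 5c 5c.
Inner hash: sum = 80+11+54+54+108+48+112+99+54 = 620; mod 256 = 108 → 6c.
Outer hash (recomputed tag): sum = 58+97+92+92+108 = 447; mod 256 = 191 → bf.
Recomputed tag = bf; claimed = 11 → mismatch.

invalid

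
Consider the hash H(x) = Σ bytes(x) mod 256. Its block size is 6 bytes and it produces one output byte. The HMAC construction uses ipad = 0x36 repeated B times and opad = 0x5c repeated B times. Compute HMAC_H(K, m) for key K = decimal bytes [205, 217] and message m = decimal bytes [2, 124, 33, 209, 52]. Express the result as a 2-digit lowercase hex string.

ec

Key decimal bytes [205, 217] = cd d9 is 2 bytes ≤ B = 6; zero-pad to 6 bytes: K' = cd d9 00 00 00 00.
K' ⊕ ipad = fb ef 36 36 36 36.  K' ⊕ opad = 91 85 5c 5c 5c 5c.
Inner input = (K'⊕ipad) ∥ m = fb ef 36 36 36 36 ∥ 02 7c 21 d1 34.
Inner hash: sum = 251+239+54+54+54+54+2+124+33+209+52 = 1126; mod 256 = 102 → 66.
Outer input = (K'⊕opad) ∥ inner = 91 85 5c 5c 5c 5c ∥ 66.
Outer hash (tag): sum = 145+133+92+92+92+92+102 = 748; mod 256 = 236 → ec.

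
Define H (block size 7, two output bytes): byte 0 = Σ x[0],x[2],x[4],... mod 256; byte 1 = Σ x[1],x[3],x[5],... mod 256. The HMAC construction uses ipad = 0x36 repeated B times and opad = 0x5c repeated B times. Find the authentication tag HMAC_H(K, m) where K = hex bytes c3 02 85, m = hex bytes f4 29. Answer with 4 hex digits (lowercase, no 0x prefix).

c453

Key hex bytes c3 02 85 is 3 bytes ≤ B = 7; zero-pad to 7 bytes: K' = c3 02 85 00 00 00 00.
K' ⊕ ipad = f5 34 b3 36 36 36 36.  K' ⊕ opad = 9f 5e d9 5c 5c 5c 5c.
Inner input = (K'⊕ipad) ∥ m = f5 34 b3 36 36 36 36 ∥ f4 29.
Inner hash: even-index sum = 573 mod 256 = 61; odd-index sum = 404 mod 256 = 148 → 3d 94.
Outer input = (K'⊕opad) ∥ inner = 9f 5e d9 5c 5c 5c 5c ∥ 3d 94.
Outer hash (tag): even-index sum = 708 mod 256 = 196; odd-index sum = 339 mod 256 = 83 → c4 53.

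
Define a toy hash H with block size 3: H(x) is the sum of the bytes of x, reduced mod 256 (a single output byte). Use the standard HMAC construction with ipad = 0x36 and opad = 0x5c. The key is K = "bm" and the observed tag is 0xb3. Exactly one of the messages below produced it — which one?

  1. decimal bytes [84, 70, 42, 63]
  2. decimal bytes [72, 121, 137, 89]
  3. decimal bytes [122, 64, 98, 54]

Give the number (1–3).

1

Key "bm" = 62 6d is 2 bytes ≤ B = 3; zero-pad to 3 bytes: K' = 62 6d 00.
K' ⊕ ipad = 54 5b 36; K' ⊕ opad = 3e 31 5c.
m1: inner = H(54 5b 36 54 46 2a 3f) = e8; tag = H(3e 31 5c e8) = b3 ← matches
m2: inner = H(54 5b 36 48 79 89 59) = 88; tag = H(3e 31 5c 88) = 53
m3: inner = H(54 5b 36 7a 40 62 36) = 37; tag = H(3e 31 5c 37) = 02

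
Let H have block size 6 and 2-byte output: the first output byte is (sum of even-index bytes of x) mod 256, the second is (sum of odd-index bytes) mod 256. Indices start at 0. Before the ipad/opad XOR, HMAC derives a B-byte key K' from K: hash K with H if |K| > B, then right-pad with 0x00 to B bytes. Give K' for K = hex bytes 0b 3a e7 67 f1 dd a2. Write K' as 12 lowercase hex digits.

|K| = 7 > B = 6, so first hash the key.
H(K): even-index sum = 645 mod 256 = 133; odd-index sum = 382 mod 256 = 126 → 85 7e.
Zero-pad H(K) = 85 7e to 6 bytes: K' = 85 7e 00 00 00 00.

857e00000000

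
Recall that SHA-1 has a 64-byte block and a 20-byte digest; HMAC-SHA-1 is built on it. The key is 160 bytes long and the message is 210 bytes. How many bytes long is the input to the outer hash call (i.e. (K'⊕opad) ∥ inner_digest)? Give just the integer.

84

Key is 160 > 64 bytes, so it is hashed to 20 bytes then zero-padded to 64: |K'| = 64.
Outer input = (K'⊕opad) ∥ H(inner) → 64 + 20 = 84 bytes.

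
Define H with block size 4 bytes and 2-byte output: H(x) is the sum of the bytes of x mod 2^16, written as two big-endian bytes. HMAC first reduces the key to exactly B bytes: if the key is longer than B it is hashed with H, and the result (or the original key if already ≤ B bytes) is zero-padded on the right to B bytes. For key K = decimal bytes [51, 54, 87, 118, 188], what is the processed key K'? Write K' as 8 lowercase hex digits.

01f20000

|K| = 5 > B = 4, so first hash the key.
H(K): sum = 51+54+87+118+188 = 498 → 01 f2.
Zero-pad H(K) = 01 f2 to 4 bytes: K' = 01 f2 00 00.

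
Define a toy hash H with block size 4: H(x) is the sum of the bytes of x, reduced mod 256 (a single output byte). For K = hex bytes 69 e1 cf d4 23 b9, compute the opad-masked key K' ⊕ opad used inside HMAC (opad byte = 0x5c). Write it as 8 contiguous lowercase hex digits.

Key hex bytes 69 e1 cf d4 23 b9 is 6 bytes > B = 4, so hash it first: H(key) = c9, then zero-pad to 4 bytes: K' = c9 00 00 00.
XOR each byte with 0x5c: c9⊕5c=95, 00⊕5c=5c, 00⊕5c=5c, 00⊕5c=5c.

955c5c5c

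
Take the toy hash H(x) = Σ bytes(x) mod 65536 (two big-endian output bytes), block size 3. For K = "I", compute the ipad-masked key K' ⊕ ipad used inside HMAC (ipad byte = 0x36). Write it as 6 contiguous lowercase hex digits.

Key "I" = 49 is 1 byte ≤ B = 3; zero-pad to 3 bytes: K' = 49 00 00.
XOR each byte with 0x36: 49⊕36=7f, 00⊕36=36, 00⊕36=36.

7f3636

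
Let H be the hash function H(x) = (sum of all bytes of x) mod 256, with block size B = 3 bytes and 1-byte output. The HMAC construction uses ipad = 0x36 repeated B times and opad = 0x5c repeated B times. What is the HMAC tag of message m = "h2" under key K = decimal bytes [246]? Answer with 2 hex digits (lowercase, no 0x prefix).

28

Key decimal bytes [246] = f6 is 1 byte ≤ B = 3; zero-pad to 3 bytes: K' = f6 00 00.
K' ⊕ ipad = c0 36 36.  K' ⊕ opad = aa 5c 5c.
Inner input = (K'⊕ipad) ∥ m = c0 36 36 ∥ 68 32.
Inner hash: sum = 192+54+54+104+50 = 454; mod 256 = 198 → c6.
Outer input = (K'⊕opad) ∥ inner = aa 5c 5c ∥ c6.
Outer hash (tag): sum = 170+92+92+198 = 552; mod 256 = 40 → 28.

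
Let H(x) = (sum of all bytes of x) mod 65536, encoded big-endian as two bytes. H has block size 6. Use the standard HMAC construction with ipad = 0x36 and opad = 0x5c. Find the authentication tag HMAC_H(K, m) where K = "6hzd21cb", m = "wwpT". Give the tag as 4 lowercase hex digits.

Key "6hzd21cb" = 36 68 7a 64 32 31 63 62 is 8 bytes > B = 6, so hash it first: H(key) = 02 a4, then zero-pad to 6 bytes: K' = 02 a4 00 00 00 00.
K' ⊕ ipad = 34 92 36 36 36 36.  K' ⊕ opad = 5e f8 5c 5c 5c 5c.
Inner input = (K'⊕ipad) ∥ m = 34 92 36 36 36 36 ∥ 77 77 70 54.
Inner hash: sum = 52+146+54+54+54+54+119+119+112+84 = 848 → 03 50.
Outer input = (K'⊕opad) ∥ inner = 5e f8 5c 5c 5c 5c ∥ 03 50.
Outer hash (tag): sum = 94+248+92+92+92+92+3+80 = 793 → 03 19.

0319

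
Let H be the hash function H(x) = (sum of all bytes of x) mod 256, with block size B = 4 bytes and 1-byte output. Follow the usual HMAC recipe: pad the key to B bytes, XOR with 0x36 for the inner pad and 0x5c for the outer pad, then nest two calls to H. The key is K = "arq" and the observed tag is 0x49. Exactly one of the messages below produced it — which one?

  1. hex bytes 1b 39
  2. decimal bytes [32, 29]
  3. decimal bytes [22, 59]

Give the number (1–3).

2

Key "arq" = 61 72 71 is 3 bytes ≤ B = 4; zero-pad to 4 bytes: K' = 61 72 71 00.
K' ⊕ ipad = 57 44 47 36; K' ⊕ opad = 3d 2e 2d 5c.
m1: inner = H(57 44 47 36 1b 39) = 6c; tag = H(3d 2e 2d 5c 6c) = 60
m2: inner = H(57 44 47 36 20 1d) = 55; tag = H(3d 2e 2d 5c 55) = 49 ← matches
m3: inner = H(57 44 47 36 16 3b) = 69; tag = H(3d 2e 2d 5c 69) = 5d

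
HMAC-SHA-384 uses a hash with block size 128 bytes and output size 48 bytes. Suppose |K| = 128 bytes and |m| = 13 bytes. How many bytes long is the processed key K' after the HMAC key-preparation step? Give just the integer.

Key is 128 ≤ 128 bytes, zero-padded: |K'| = 128.

128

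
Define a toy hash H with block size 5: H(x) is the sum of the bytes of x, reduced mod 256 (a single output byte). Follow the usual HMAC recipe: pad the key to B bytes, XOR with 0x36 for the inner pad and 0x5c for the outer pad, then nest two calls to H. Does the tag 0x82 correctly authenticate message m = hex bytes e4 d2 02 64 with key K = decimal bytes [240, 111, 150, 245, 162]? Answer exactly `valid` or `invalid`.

Key decimal bytes [240, 111, 150, 245, 162] = f0 6f 96 f5 a2 is exactly B = 5 bytes: K' = f0 6f 96 f5 a2.
K' ⊕ ipad = c6 59 a0 c3 94; K' ⊕ opad = ac 33 ca a9 fe.
Inner hash: sum = 198+89+160+195+148+228+210+2+100 = 1330; mod 256 = 50 → 32.
Outer hash (recomputed tag): sum = 172+51+202+169+254+50 = 898; mod 256 = 130 → 82.
Recomputed tag = 82; claimed = 82 → match.

valid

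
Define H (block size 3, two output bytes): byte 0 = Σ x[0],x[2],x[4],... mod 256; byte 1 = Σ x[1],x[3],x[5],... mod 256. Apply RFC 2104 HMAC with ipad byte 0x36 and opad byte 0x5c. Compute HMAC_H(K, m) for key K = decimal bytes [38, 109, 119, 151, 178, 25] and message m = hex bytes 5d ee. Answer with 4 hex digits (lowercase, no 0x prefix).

f7de

Key decimal bytes [38, 109, 119, 151, 178, 25] = 26 6d 77 97 b2 19 is 6 bytes > B = 3, so hash it first: H(key) = 4f 1d, then zero-pad to 3 bytes: K' = 4f 1d 00.
K' ⊕ ipad = 79 2b 36.  K' ⊕ opad = 13 41 5c.
Inner input = (K'⊕ipad) ∥ m = 79 2b 36 ∥ 5d ee.
Inner hash: even-index sum = 413 mod 256 = 157; odd-index sum = 136 mod 256 = 136 → 9d 88.
Outer input = (K'⊕opad) ∥ inner = 13 41 5c ∥ 9d 88.
Outer hash (tag): even-index sum = 247 mod 256 = 247; odd-index sum = 222 mod 256 = 222 → f7 de.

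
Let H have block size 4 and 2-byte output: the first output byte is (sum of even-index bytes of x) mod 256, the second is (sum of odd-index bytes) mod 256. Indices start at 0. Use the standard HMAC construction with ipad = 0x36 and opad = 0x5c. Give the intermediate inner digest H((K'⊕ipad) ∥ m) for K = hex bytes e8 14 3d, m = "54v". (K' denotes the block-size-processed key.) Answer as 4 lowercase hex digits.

Key hex bytes e8 14 3d is 3 bytes ≤ B = 4; zero-pad to 4 bytes: K' = e8 14 3d 00.
K' ⊕ ipad = de 22 0b 36.
Inner input = de 22 0b 36 ∥ 35 34 76.
Inner hash: even-index sum = 404 mod 256 = 148; odd-index sum = 140 mod 256 = 140 → 94 8c.

948c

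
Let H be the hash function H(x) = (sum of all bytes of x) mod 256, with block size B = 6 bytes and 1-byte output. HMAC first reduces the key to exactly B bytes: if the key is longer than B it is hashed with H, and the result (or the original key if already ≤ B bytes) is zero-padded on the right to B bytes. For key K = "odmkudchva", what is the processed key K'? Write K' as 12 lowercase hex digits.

|K| = 10 > B = 6, so first hash the key.
H(K): sum = 111+100+109+107+117+100+99+104+118+97 = 1062; mod 256 = 38 → 26.
Zero-pad H(K) = 26 to 6 bytes: K' = 26 00 00 00 00 00.

260000000000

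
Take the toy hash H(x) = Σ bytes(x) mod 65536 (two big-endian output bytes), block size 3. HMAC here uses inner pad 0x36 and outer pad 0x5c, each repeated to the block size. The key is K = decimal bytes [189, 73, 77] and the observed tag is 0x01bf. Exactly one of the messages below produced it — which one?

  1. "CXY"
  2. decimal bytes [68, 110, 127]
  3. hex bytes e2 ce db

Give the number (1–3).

2

Key decimal bytes [189, 73, 77] = bd 49 4d is exactly B = 3 bytes: K' = bd 49 4d.
K' ⊕ ipad = 8b 7f 7b; K' ⊕ opad = e1 15 11.
m1: inner = H(8b 7f 7b 43 58 59) = 02 79; tag = H(e1 15 11 02 79) = 0182
m2: inner = H(8b 7f 7b 44 6e 7f) = 02 b6; tag = H(e1 15 11 02 b6) = 01bf ← matches
m3: inner = H(8b 7f 7b e2 ce db) = 04 10; tag = H(e1 15 11 04 10) = 011b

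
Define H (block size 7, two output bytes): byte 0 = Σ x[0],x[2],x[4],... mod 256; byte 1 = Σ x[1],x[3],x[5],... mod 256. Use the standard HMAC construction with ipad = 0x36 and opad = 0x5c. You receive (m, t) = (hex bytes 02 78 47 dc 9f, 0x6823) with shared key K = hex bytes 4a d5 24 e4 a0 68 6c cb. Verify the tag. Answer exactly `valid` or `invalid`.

invalid

Key hex bytes 4a d5 24 e4 a0 68 6c cb is 8 bytes > B = 7, so hash it first: H(key) = 7a ec, then zero-pad to 7 bytes: K' = 7a ec 00 00 00 00 00.
K' ⊕ ipad = 4c da 36 36 36 36 36; K' ⊕ opad = 26 b0 5c 5c 5c 5c 5c.
Inner hash: even-index sum = 578 mod 256 = 66; odd-index sum = 558 mod 256 = 46 → 42 2e.
Outer hash (recomputed tag): even-index sum = 360 mod 256 = 104; odd-index sum = 426 mod 256 = 170 → 68 aa.
Recomputed tag = 68aa; claimed = 6823 → mismatch.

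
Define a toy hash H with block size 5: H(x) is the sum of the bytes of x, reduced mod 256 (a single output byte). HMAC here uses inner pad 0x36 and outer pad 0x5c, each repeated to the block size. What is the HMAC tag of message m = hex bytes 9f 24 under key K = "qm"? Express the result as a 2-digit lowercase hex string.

Key "qm" = 71 6d is 2 bytes ≤ B = 5; zero-pad to 5 bytes: K' = 71 6d 00 00 00.
K' ⊕ ipad = 47 5b 36 36 36.  K' ⊕ opad = 2d 31 5c 5c 5c.
Inner input = (K'⊕ipad) ∥ m = 47 5b 36 36 36 ∥ 9f 24.
Inner hash: sum = 71+91+54+54+54+159+36 = 519; mod 256 = 7 → 07.
Outer input = (K'⊕opad) ∥ inner = 2d 31 5c 5c 5c ∥ 07.
Outer hash (tag): sum = 45+49+92+92+92+7 = 377; mod 256 = 121 → 79.

79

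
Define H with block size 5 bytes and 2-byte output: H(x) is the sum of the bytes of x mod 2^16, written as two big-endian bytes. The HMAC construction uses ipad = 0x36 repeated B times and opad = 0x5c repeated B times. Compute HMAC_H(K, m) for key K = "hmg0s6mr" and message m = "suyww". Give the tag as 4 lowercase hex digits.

0304

Key "hmg0s6mr" = 68 6d 67 30 73 36 6d 72 is 8 bytes > B = 5, so hash it first: H(key) = 02 f4, then zero-pad to 5 bytes: K' = 02 f4 00 00 00.
K' ⊕ ipad = 34 c2 36 36 36.  K' ⊕ opad = 5e a8 5c 5c 5c.
Inner input = (K'⊕ipad) ∥ m = 34 c2 36 36 36 ∥ 73 75 79 77 77.
Inner hash: sum = 52+194+54+54+54+115+117+121+119+119 = 999 → 03 e7.
Outer input = (K'⊕opad) ∥ inner = 5e a8 5c 5c 5c ∥ 03 e7.
Outer hash (tag): sum = 94+168+92+92+92+3+231 = 772 → 03 04.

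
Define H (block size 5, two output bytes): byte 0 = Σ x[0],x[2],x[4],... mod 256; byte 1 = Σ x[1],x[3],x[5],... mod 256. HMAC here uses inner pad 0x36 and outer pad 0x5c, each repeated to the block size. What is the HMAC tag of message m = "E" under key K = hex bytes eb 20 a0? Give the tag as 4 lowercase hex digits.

Key hex bytes eb 20 a0 is 3 bytes ≤ B = 5; zero-pad to 5 bytes: K' = eb 20 a0 00 00.
K' ⊕ ipad = dd 16 96 36 36.  K' ⊕ opad = b7 7c fc 5c 5c.
Inner input = (K'⊕ipad) ∥ m = dd 16 96 36 36 ∥ 45.
Inner hash: even-index sum = 425 mod 256 = 169; odd-index sum = 145 mod 256 = 145 → a9 91.
Outer input = (K'⊕opad) ∥ inner = b7 7c fc 5c 5c ∥ a9 91.
Outer hash (tag): even-index sum = 672 mod 256 = 160; odd-index sum = 385 mod 256 = 129 → a0 81.

a081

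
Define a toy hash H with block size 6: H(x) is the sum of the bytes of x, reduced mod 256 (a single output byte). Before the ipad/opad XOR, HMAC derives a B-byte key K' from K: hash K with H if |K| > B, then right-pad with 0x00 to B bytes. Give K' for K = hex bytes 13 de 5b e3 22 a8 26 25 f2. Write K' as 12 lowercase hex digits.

|K| = 9 > B = 6, so first hash the key.
H(K): sum = 19+222+91+227+34+168+38+37+242 = 1078; mod 256 = 54 → 36.
Zero-pad H(K) = 36 to 6 bytes: K' = 36 00 00 00 00 00.

360000000000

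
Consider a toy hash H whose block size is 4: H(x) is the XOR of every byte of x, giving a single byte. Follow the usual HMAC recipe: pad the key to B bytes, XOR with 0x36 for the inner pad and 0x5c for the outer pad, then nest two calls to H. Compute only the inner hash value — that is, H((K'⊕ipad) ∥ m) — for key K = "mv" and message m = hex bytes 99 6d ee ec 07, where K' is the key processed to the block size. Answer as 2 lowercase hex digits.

ea

Key "mv" = 6d 76 is 2 bytes ≤ B = 4; zero-pad to 4 bytes: K' = 6d 76 00 00.
K' ⊕ ipad = 5b 40 36 36.
Inner input = 5b 40 36 36 ∥ 99 6d ee ec 07.
Inner hash: XOR 5b⊕40⊕36⊕36⊕99⊕6d⊕ee⊕ec⊕07 = ea.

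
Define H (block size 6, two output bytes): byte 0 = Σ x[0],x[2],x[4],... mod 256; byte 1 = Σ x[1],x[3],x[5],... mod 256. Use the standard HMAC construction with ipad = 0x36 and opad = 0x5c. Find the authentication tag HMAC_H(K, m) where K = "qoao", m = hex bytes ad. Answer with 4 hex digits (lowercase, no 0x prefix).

Key "qoao" = 71 6f 61 6f is 4 bytes ≤ B = 6; zero-pad to 6 bytes: K' = 71 6f 61 6f 00 00.
K' ⊕ ipad = 47 59 57 59 36 36.  K' ⊕ opad = 2d 33 3d 33 5c 5c.
Inner input = (K'⊕ipad) ∥ m = 47 59 57 59 36 36 ∥ ad.
Inner hash: even-index sum = 385 mod 256 = 129; odd-index sum = 232 mod 256 = 232 → 81 e8.
Outer input = (K'⊕opad) ∥ inner = 2d 33 3d 33 5c 5c ∥ 81 e8.
Outer hash (tag): even-index sum = 327 mod 256 = 71; odd-index sum = 426 mod 256 = 170 → 47 aa.

47aa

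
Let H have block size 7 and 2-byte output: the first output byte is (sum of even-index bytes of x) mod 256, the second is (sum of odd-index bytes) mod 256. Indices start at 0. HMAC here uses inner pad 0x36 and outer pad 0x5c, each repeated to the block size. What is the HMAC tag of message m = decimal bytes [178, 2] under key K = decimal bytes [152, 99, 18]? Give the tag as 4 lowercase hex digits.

Key decimal bytes [152, 99, 18] = 98 63 12 is 3 bytes ≤ B = 7; zero-pad to 7 bytes: K' = 98 63 12 00 00 00 00.
K' ⊕ ipad = ae 55 24 36 36 36 36.  K' ⊕ opad = c4 3f 4e 5c 5c 5c 5c.
Inner input = (K'⊕ipad) ∥ m = ae 55 24 36 36 36 36 ∥ b2 02.
Inner hash: even-index sum = 320 mod 256 = 64; odd-index sum = 371 mod 256 = 115 → 40 73.
Outer input = (K'⊕opad) ∥ inner = c4 3f 4e 5c 5c 5c 5c ∥ 40 73.
Outer hash (tag): even-index sum = 573 mod 256 = 61; odd-index sum = 311 mod 256 = 55 → 3d 37.

3d37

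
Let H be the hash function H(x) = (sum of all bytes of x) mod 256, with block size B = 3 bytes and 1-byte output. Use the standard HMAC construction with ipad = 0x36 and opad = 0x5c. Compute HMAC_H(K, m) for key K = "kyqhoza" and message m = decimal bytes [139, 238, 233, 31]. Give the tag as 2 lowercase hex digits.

Key "kyqhoza" = 6b 79 71 68 6f 7a 61 is 7 bytes > B = 3, so hash it first: H(key) = 07, then zero-pad to 3 bytes: K' = 07 00 00.
K' ⊕ ipad = 31 36 36.  K' ⊕ opad = 5b 5c 5c.
Inner input = (K'⊕ipad) ∥ m = 31 36 36 ∥ 8b ee e9 1f.
Inner hash: sum = 49+54+54+139+238+233+31 = 798; mod 256 = 30 → 1e.
Outer input = (K'⊕opad) ∥ inner = 5b 5c 5c ∥ 1e.
Outer hash (tag): sum = 91+92+92+30 = 305; mod 256 = 49 → 31.

31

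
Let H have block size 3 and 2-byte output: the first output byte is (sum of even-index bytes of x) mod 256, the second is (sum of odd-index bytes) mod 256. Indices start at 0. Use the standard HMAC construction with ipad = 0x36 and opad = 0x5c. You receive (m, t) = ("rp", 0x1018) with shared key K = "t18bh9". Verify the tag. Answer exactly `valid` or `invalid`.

Key "t18bh9" = 74 31 38 62 68 39 is 6 bytes > B = 3, so hash it first: H(key) = 14 cc, then zero-pad to 3 bytes: K' = 14 cc 00.
K' ⊕ ipad = 22 fa 36; K' ⊕ opad = 48 90 5c.
Inner hash: even-index sum = 200 mod 256 = 200; odd-index sum = 364 mod 256 = 108 → c8 6c.
Outer hash (recomputed tag): even-index sum = 272 mod 256 = 16; odd-index sum = 344 mod 256 = 88 → 10 58.
Recomputed tag = 1058; claimed = 1018 → mismatch.

invalid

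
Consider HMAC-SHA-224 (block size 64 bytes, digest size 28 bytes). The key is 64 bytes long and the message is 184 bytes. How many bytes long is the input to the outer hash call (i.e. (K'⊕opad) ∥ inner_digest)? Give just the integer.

92

Key is 64 ≤ 64 bytes, zero-padded: |K'| = 64.
Outer input = (K'⊕opad) ∥ H(inner) → 64 + 28 = 92 bytes.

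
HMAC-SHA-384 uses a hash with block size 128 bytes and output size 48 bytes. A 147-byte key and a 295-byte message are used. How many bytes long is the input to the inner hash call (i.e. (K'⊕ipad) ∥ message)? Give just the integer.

423

Key is 147 > 128 bytes, so it is hashed to 48 bytes then zero-padded to 128: |K'| = 128.
Inner input = (K'⊕ipad) ∥ m → 128 + 295 = 423 bytes.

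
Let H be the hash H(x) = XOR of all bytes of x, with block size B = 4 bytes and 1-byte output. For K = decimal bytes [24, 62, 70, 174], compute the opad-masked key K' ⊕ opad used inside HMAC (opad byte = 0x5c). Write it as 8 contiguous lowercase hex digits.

Key decimal bytes [24, 62, 70, 174] = 18 3e 46 ae is exactly B = 4 bytes: K' = 18 3e 46 ae.
XOR each byte with 0x5c: 18⊕5c=44, 3e⊕5c=62, 46⊕5c=1a, ae⊕5c=f2.

44621af2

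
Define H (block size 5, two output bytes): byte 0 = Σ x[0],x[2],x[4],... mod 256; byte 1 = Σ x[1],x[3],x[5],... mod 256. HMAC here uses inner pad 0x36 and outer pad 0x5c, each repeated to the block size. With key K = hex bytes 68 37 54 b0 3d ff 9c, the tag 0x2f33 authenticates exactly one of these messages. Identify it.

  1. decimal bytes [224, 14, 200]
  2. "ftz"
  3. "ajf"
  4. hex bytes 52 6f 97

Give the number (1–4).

Key hex bytes 68 37 54 b0 3d ff 9c is 7 bytes > B = 5, so hash it first: H(key) = 95 e6, then zero-pad to 5 bytes: K' = 95 e6 00 00 00.
K' ⊕ ipad = a3 d0 36 36 36; K' ⊕ opad = c9 ba 5c 5c 5c.
m1: inner = H(a3 d0 36 36 36 e0 0e c8) = 1d ae; tag = H(c9 ba 5c 5c 5c 1d ae) = 2f33 ← matches
m2: inner = H(a3 d0 36 36 36 66 74 7a) = 83 e6; tag = H(c9 ba 5c 5c 5c 83 e6) = 6799
m3: inner = H(a3 d0 36 36 36 61 6a 66) = 79 cd; tag = H(c9 ba 5c 5c 5c 79 cd) = 4e8f
m4: inner = H(a3 d0 36 36 36 52 6f 97) = 7e ef; tag = H(c9 ba 5c 5c 5c 7e ef) = 7094

1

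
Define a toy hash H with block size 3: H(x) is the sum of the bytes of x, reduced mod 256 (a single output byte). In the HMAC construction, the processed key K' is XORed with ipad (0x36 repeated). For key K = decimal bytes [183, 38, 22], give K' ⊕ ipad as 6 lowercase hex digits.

Key decimal bytes [183, 38, 22] = b7 26 16 is exactly B = 3 bytes: K' = b7 26 16.
XOR each byte with 0x36: b7⊕36=81, 26⊕36=10, 16⊕36=20.

811020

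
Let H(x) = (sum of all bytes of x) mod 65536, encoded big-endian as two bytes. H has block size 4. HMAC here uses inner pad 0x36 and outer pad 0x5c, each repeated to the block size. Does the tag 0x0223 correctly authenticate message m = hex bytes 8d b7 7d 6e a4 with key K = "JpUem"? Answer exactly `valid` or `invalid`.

valid

Key "JpUem" = 4a 70 55 65 6d is 5 bytes > B = 4, so hash it first: H(key) = 01 e1, then zero-pad to 4 bytes: K' = 01 e1 00 00.
K' ⊕ ipad = 37 d7 36 36; K' ⊕ opad = 5d bd 5c 5c.
Inner hash: sum = 55+215+54+54+141+183+125+110+164 = 1101 → 04 4d.
Outer hash (recomputed tag): sum = 93+189+92+92+4+77 = 547 → 02 23.
Recomputed tag = 0223; claimed = 0223 → match.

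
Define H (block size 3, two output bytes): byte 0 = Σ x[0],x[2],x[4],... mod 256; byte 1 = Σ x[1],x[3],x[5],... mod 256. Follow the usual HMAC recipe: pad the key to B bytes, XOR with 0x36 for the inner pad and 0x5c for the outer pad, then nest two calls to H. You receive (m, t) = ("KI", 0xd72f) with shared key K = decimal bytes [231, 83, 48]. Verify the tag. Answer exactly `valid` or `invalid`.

Key decimal bytes [231, 83, 48] = e7 53 30 is exactly B = 3 bytes: K' = e7 53 30.
K' ⊕ ipad = d1 65 06; K' ⊕ opad = bb 0f 6c.
Inner hash: even-index sum = 288 mod 256 = 32; odd-index sum = 176 mod 256 = 176 → 20 b0.
Outer hash (recomputed tag): even-index sum = 471 mod 256 = 215; odd-index sum = 47 mod 256 = 47 → d7 2f.
Recomputed tag = d72f; claimed = d72f → match.

valid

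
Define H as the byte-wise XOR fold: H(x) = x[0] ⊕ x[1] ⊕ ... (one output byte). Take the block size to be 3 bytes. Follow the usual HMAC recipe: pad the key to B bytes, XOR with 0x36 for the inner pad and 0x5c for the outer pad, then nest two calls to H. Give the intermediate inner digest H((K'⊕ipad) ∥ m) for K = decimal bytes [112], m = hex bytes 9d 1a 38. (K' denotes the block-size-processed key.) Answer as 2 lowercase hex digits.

f9

Key decimal bytes [112] = 70 is 1 byte ≤ B = 3; zero-pad to 3 bytes: K' = 70 00 00.
K' ⊕ ipad = 46 36 36.
Inner input = 46 36 36 ∥ 9d 1a 38.
Inner hash: XOR 46⊕36⊕36⊕9d⊕1a⊕38 = f9.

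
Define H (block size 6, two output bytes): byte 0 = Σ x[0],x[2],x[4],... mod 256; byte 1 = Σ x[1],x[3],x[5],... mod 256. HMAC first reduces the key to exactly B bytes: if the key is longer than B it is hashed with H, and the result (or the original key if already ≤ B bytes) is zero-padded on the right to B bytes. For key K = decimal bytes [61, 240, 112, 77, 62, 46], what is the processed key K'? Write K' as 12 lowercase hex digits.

Key decimal bytes [61, 240, 112, 77, 62, 46] = 3d f0 70 4d 3e 2e is exactly B = 6 bytes: K' = 3d f0 70 4d 3e 2e.

3df0704d3e2e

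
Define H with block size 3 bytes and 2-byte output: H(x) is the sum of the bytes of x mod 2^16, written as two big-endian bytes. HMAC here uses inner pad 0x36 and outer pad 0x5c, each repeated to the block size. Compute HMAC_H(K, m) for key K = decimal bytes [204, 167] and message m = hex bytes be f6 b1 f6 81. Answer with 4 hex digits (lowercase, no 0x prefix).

Key decimal bytes [204, 167] = cc a7 is 2 bytes ≤ B = 3; zero-pad to 3 bytes: K' = cc a7 00.
K' ⊕ ipad = fa 91 36.  K' ⊕ opad = 90 fb 5c.
Inner input = (K'⊕ipad) ∥ m = fa 91 36 ∥ be f6 b1 f6 81.
Inner hash: sum = 250+145+54+190+246+177+246+129 = 1437 → 05 9d.
Outer input = (K'⊕opad) ∥ inner = 90 fb 5c ∥ 05 9d.
Outer hash (tag): sum = 144+251+92+5+157 = 649 → 02 89.

0289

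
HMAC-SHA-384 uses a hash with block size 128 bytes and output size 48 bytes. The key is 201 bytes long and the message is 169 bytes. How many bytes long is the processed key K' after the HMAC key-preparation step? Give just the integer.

128

Key is 201 > 128 bytes, so it is hashed to 48 bytes then zero-padded to 128: |K'| = 128.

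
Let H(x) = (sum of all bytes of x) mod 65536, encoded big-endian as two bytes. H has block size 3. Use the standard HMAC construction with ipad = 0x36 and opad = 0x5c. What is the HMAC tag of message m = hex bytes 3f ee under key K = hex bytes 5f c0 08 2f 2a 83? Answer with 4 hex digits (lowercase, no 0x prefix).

01e6

Key hex bytes 5f c0 08 2f 2a 83 is 6 bytes > B = 3, so hash it first: H(key) = 02 03, then zero-pad to 3 bytes: K' = 02 03 00.
K' ⊕ ipad = 34 35 36.  K' ⊕ opad = 5e 5f 5c.
Inner input = (K'⊕ipad) ∥ m = 34 35 36 ∥ 3f ee.
Inner hash: sum = 52+53+54+63+238 = 460 → 01 cc.
Outer input = (K'⊕opad) ∥ inner = 5e 5f 5c ∥ 01 cc.
Outer hash (tag): sum = 94+95+92+1+204 = 486 → 01 e6.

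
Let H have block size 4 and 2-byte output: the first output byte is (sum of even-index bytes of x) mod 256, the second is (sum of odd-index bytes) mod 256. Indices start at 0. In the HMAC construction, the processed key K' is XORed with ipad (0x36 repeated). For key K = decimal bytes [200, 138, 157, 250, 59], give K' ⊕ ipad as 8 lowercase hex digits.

96b23636

Key decimal bytes [200, 138, 157, 250, 59] = c8 8a 9d fa 3b is 5 bytes > B = 4, so hash it first: H(key) = a0 84, then zero-pad to 4 bytes: K' = a0 84 00 00.
XOR each byte with 0x36: a0⊕36=96, 84⊕36=b2, 00⊕36=36, 00⊕36=36.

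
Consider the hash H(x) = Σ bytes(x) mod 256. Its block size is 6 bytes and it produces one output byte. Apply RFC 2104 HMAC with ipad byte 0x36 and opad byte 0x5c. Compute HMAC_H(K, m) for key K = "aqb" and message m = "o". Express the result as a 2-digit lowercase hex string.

bf

Key "aqb" = 61 71 62 is 3 bytes ≤ B = 6; zero-pad to 6 bytes: K' = 61 71 62 00 00 00.
K' ⊕ ipad = 57 47 54 36 36 36.  K' ⊕ opad = 3d 2d 3e 5c 5c 5c.
Inner input = (K'⊕ipad) ∥ m = 57 47 54 36 36 36 ∥ 6f.
Inner hash: sum = 87+71+84+54+54+54+111 = 515; mod 256 = 3 → 03.
Outer input = (K'⊕opad) ∥ inner = 3d 2d 3e 5c 5c 5c ∥ 03.
Outer hash (tag): sum = 61+45+62+92+92+92+3 = 447; mod 256 = 191 → bf.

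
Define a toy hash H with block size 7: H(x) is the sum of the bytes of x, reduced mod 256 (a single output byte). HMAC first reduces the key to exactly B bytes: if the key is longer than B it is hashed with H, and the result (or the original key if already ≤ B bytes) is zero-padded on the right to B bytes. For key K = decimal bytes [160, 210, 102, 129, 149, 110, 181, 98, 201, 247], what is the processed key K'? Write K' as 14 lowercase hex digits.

33000000000000

|K| = 10 > B = 7, so first hash the key.
H(K): sum = 160+210+102+129+149+110+181+98+201+247 = 1587; mod 256 = 51 → 33.
Zero-pad H(K) = 33 to 7 bytes: K' = 33 00 00 00 00 00 00.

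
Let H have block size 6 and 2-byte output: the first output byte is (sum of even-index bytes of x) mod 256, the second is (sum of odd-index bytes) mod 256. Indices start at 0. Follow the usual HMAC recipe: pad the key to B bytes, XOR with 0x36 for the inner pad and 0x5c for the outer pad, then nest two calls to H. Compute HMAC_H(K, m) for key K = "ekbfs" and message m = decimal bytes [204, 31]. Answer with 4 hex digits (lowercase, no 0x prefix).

Key "ekbfs" = 65 6b 62 66 73 is 5 bytes ≤ B = 6; zero-pad to 6 bytes: K' = 65 6b 62 66 73 00.
K' ⊕ ipad = 53 5d 54 50 45 36.  K' ⊕ opad = 39 37 3e 3a 2f 5c.
Inner input = (K'⊕ipad) ∥ m = 53 5d 54 50 45 36 ∥ cc 1f.
Inner hash: even-index sum = 440 mod 256 = 184; odd-index sum = 258 mod 256 = 2 → b8 02.
Outer input = (K'⊕opad) ∥ inner = 39 37 3e 3a 2f 5c ∥ b8 02.
Outer hash (tag): even-index sum = 350 mod 256 = 94; odd-index sum = 207 mod 256 = 207 → 5e cf.

5ecf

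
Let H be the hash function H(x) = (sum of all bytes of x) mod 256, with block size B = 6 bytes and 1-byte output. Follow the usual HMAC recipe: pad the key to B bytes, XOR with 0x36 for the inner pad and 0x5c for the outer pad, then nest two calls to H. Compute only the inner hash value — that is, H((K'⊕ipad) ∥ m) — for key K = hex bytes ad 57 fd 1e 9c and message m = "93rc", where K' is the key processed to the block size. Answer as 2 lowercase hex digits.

Key hex bytes ad 57 fd 1e 9c is 5 bytes ≤ B = 6; zero-pad to 6 bytes: K' = ad 57 fd 1e 9c 00.
K' ⊕ ipad = 9b 61 cb 28 aa 36.
Inner input = 9b 61 cb 28 aa 36 ∥ 39 33 72 63.
Inner hash: sum = 155+97+203+40+170+54+57+51+114+99 = 1040; mod 256 = 16 → 10.

10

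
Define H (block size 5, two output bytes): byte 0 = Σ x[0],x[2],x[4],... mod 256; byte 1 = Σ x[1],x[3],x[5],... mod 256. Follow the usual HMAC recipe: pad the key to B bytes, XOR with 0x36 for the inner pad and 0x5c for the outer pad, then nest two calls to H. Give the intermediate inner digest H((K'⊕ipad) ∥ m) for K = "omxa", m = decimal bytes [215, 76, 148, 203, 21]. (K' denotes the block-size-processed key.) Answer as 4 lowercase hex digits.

Key "omxa" = 6f 6d 78 61 is 4 bytes ≤ B = 5; zero-pad to 5 bytes: K' = 6f 6d 78 61 00.
K' ⊕ ipad = 59 5b 4e 57 36.
Inner input = 59 5b 4e 57 36 ∥ d7 4c 94 cb 15.
Inner hash: even-index sum = 500 mod 256 = 244; odd-index sum = 562 mod 256 = 50 → f4 32.

f432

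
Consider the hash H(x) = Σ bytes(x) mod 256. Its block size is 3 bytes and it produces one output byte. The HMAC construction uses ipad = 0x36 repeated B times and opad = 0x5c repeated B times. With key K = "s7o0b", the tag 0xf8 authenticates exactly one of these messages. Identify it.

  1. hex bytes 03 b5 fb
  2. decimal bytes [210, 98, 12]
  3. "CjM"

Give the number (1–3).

Key "s7o0b" = 73 37 6f 30 62 is 5 bytes > B = 3, so hash it first: H(key) = ab, then zero-pad to 3 bytes: K' = ab 00 00.
K' ⊕ ipad = 9d 36 36; K' ⊕ opad = f7 5c 5c.
m1: inner = H(9d 36 36 03 b5 fb) = bc; tag = H(f7 5c 5c bc) = 6b
m2: inner = H(9d 36 36 d2 62 0c) = 49; tag = H(f7 5c 5c 49) = f8 ← matches
m3: inner = H(9d 36 36 43 6a 4d) = 03; tag = H(f7 5c 5c 03) = b2

2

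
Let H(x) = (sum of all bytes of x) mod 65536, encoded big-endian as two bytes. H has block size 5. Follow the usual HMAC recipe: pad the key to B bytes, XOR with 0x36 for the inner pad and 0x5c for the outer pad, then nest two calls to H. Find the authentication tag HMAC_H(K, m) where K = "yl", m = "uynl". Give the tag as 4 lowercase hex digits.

Key "yl" = 79 6c is 2 bytes ≤ B = 5; zero-pad to 5 bytes: K' = 79 6c 00 00 00.
K' ⊕ ipad = 4f 5a 36 36 36.  K' ⊕ opad = 25 30 5c 5c 5c.
Inner input = (K'⊕ipad) ∥ m = 4f 5a 36 36 36 ∥ 75 79 6e 6c.
Inner hash: sum = 79+90+54+54+54+117+121+110+108 = 787 → 03 13.
Outer input = (K'⊕opad) ∥ inner = 25 30 5c 5c 5c ∥ 03 13.
Outer hash (tag): sum = 37+48+92+92+92+3+19 = 383 → 01 7f.

017f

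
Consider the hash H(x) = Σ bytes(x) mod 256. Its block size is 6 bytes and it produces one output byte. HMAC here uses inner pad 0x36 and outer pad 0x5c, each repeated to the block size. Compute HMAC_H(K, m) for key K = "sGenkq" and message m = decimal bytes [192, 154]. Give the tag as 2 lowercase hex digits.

78

Key "sGenkq" = 73 47 65 6e 6b 71 is exactly B = 6 bytes: K' = 73 47 65 6e 6b 71.
K' ⊕ ipad = 45 71 53 58 5d 47.  K' ⊕ opad = 2f 1b 39 32 37 2d.
Inner input = (K'⊕ipad) ∥ m = 45 71 53 58 5d 47 ∥ c0 9a.
Inner hash: sum = 69+113+83+88+93+71+192+154 = 863; mod 256 = 95 → 5f.
Outer input = (K'⊕opad) ∥ inner = 2f 1b 39 32 37 2d ∥ 5f.
Outer hash (tag): sum = 47+27+57+50+55+45+95 = 376; mod 256 = 120 → 78.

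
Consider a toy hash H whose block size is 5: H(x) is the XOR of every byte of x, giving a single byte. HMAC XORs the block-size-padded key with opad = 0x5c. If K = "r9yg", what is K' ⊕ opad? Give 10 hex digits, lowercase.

Key "r9yg" = 72 39 79 67 is 4 bytes ≤ B = 5; zero-pad to 5 bytes: K' = 72 39 79 67 00.
XOR each byte with 0x5c: 72⊕5c=2e, 39⊕5c=65, 79⊕5c=25, 67⊕5c=3b, 00⊕5c=5c.

2e65253b5c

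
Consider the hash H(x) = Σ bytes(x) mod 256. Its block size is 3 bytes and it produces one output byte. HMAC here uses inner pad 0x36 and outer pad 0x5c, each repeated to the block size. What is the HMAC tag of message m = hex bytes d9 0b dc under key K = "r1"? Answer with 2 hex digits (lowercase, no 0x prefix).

38

Key "r1" = 72 31 is 2 bytes ≤ B = 3; zero-pad to 3 bytes: K' = 72 31 00.
K' ⊕ ipad = 44 07 36.  K' ⊕ opad = 2e 6d 5c.
Inner input = (K'⊕ipad) ∥ m = 44 07 36 ∥ d9 0b dc.
Inner hash: sum = 68+7+54+217+11+220 = 577; mod 256 = 65 → 41.
Outer input = (K'⊕opad) ∥ inner = 2e 6d 5c ∥ 41.
Outer hash (tag): sum = 46+109+92+65 = 312; mod 256 = 56 → 38.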